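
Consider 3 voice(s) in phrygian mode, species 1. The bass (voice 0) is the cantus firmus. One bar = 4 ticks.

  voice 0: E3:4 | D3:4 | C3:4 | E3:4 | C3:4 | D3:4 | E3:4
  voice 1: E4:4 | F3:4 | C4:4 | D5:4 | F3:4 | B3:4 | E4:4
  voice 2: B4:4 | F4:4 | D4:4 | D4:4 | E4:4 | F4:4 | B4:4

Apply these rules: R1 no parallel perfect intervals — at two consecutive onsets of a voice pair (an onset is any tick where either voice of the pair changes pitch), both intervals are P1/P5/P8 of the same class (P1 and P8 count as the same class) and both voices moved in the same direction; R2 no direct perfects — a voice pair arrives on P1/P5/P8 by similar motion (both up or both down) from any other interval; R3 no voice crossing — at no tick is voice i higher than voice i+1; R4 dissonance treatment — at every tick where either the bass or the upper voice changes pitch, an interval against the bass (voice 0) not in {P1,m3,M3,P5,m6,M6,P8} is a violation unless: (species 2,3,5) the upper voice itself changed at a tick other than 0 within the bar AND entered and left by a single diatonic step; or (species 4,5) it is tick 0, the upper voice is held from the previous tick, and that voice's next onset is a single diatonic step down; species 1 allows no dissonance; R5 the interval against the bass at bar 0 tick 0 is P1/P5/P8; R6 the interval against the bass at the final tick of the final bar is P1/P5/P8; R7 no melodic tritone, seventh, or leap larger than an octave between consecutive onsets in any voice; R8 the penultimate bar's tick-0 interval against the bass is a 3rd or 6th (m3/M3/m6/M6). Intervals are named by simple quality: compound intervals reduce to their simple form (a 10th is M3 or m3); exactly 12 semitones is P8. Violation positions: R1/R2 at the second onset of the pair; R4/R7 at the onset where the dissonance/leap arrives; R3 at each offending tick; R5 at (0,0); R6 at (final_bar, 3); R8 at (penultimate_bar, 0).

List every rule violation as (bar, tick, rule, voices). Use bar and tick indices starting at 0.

bar 0: v0=E3 v1=E4 v2=B4 downbeat P5
bar 1: v0=D3 v1=F3 v2=F4 downbeat m3
bar 2: v0=C3 v1=C4 v2=D4 downbeat M2
bar 3: v0=E3 v1=D5 v2=D4 downbeat m7
bar 4: v0=C3 v1=F3 v2=E4 downbeat M3
bar 5: v0=D3 v1=B3 v2=F4 downbeat m3
bar 6: v0=E3 v1=E4 v2=B4 downbeat P5
  -> R2 @ bar 1 tick 0 v(1, 2): E4/B4 P5 -> F3/F4 P8 similar
  -> R7 @ bar 1 tick 0 v(1,): E4->F3 leap 11st
  -> R7 @ bar 1 tick 0 v(2,): B4->F4 leap 6st
  -> R4 @ bar 2 tick 0 v(0, 2): C3/D4 M2 untreated
  -> R3 @ bar 3 tick 0 v(1, 2): D5 above D4
  -> R4 @ bar 3 tick 0 v(0, 1): E3/D5 m7 untreated
  -> R4 @ bar 3 tick 0 v(0, 2): E3/D4 m7 untreated
  -> R7 @ bar 3 tick 0 v(1,): C4->D5 leap 14st
  -> R3 @ bar 3 tick 1 v(1, 2): D5 above D4
  -> R3 @ bar 3 tick 2 v(1, 2): D5 above D4
  -> R3 @ bar 3 tick 3 v(1, 2): D5 above D4
  -> R4 @ bar 4 tick 0 v(0, 1): C3/F3 P4 untreated
  -> R7 @ bar 4 tick 0 v(1,): D5->F3 leap 21st
  -> R7 @ bar 5 tick 0 v(1,): F3->B3 leap 6st
  -> R2 @ bar 6 tick 0 v(0, 1): D3/B3 M6 -> E3/E4 P8 similar
  -> R2 @ bar 6 tick 0 v(0, 2): D3/F4 m3 -> E3/B4 P5 similar
  -> R2 @ bar 6 tick 0 v(1, 2): B3/F4 TT -> E4/B4 P5 similar
  -> R7 @ bar 6 tick 0 v(2,): F4->B4 leap 6st

(1, 0, R2, (1, 2))
(1, 0, R7, (1,))
(1, 0, R7, (2,))
(2, 0, R4, (0, 2))
(3, 0, R3, (1, 2))
(3, 0, R4, (0, 1))
(3, 0, R4, (0, 2))
(3, 0, R7, (1,))
(3, 1, R3, (1, 2))
(3, 2, R3, (1, 2))
(3, 3, R3, (1, 2))
(4, 0, R4, (0, 1))
(4, 0, R7, (1,))
(5, 0, R7, (1,))
(6, 0, R2, (0, 1))
(6, 0, R2, (0, 2))
(6, 0, R2, (1, 2))
(6, 0, R7, (2,))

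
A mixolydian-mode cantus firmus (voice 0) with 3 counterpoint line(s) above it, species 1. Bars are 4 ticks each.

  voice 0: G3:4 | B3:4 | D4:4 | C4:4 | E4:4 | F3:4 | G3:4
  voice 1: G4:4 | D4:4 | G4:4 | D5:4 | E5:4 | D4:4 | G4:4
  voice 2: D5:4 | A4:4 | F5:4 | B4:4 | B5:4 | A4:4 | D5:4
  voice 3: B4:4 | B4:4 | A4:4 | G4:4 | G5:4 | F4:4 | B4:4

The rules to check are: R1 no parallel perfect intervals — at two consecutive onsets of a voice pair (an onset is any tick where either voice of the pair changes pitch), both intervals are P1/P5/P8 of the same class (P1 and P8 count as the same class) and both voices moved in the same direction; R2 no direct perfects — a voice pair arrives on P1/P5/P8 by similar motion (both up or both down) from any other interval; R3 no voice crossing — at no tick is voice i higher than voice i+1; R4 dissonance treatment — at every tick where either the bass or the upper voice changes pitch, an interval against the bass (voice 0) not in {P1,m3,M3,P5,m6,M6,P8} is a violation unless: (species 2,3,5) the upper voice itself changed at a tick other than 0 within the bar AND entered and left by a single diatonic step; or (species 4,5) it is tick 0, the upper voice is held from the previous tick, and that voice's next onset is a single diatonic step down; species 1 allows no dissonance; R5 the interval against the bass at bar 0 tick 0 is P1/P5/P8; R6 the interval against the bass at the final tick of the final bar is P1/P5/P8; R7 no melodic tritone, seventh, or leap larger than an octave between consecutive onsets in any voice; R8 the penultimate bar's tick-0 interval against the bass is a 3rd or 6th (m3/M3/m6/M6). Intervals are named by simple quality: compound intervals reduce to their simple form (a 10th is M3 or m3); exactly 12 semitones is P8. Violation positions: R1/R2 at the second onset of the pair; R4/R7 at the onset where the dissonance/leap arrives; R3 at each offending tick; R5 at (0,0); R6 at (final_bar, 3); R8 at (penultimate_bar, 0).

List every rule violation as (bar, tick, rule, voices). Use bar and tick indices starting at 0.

(0, 0, R3, (2, 3))
(0, 0, R5, (0, 3))
(0, 1, R3, (2, 3))
(0, 2, R3, (2, 3))
(0, 3, R3, (2, 3))
(1, 0, R1, (1, 2))
(1, 0, R4, (0, 2))
(2, 0, R3, (2, 3))
(2, 0, R4, (0, 1))
(2, 1, R3, (2, 3))
(2, 2, R3, (2, 3))
(2, 3, R3, (2, 3))
(3, 0, R1, (0, 3))
(3, 0, R3, (1, 2))
(3, 0, R3, (2, 3))
(3, 0, R4, (0, 1))
(3, 0, R4, (0, 2))
(3, 0, R7, (2,))
(3, 1, R3, (1, 2))
(3, 1, R3, (2, 3))
(3, 2, R3, (1, 2))
(3, 2, R3, (2, 3))
(3, 3, R3, (1, 2))
(3, 3, R3, (2, 3))
(4, 0, R2, (0, 1))
(4, 0, R2, (0, 2))
(4, 0, R2, (1, 2))
(4, 0, R3, (2, 3))
(4, 1, R3, (2, 3))
(4, 2, R3, (2, 3))
(4, 3, R3, (2, 3))
(5, 0, R1, (1, 2))
(5, 0, R2, (0, 3))
(5, 0, R3, (2, 3))
(5, 0, R7, (0,))
(5, 0, R7, (1,))
(5, 0, R7, (2,))
(5, 0, R7, (3,))
(5, 0, R8, (0, 3))
(5, 1, R3, (2, 3))
(5, 2, R3, (2, 3))
(5, 3, R3, (2, 3))
(6, 0, R1, (1, 2))
(6, 0, R2, (0, 1))
(6, 0, R2, (0, 2))
(6, 0, R3, (2, 3))
(6, 0, R7, (3,))
(6, 1, R3, (2, 3))
(6, 2, R3, (2, 3))
(6, 3, R3, (2, 3))
(6, 3, R6, (0, 3))

bar 0: v0=G3 v1=G4 v2=D5 v3=B4 downbeat M3
bar 1: v0=B3 v1=D4 v2=A4 v3=B4 downbeat P8
bar 2: v0=D4 v1=G4 v2=F5 v3=A4 downbeat P5
bar 3: v0=C4 v1=D5 v2=B4 v3=G4 downbeat P5
bar 4: v0=E4 v1=E5 v2=B5 v3=G5 downbeat m3
bar 5: v0=F3 v1=D4 v2=A4 v3=F4 downbeat P8
bar 6: v0=G3 v1=G4 v2=D5 v3=B4 downbeat M3
  -> R3 @ bar 0 tick 0 v(2, 3): D5 above B4
  -> R5 @ bar 0 tick 0 v(0, 3): opens on M3
  -> R3 @ bar 0 tick 1 v(2, 3): D5 above B4
  -> R3 @ bar 0 tick 2 v(2, 3): D5 above B4
  -> R3 @ bar 0 tick 3 v(2, 3): D5 above B4
  -> R1 @ bar 1 tick 0 v(1, 2): G4/D5 P5 -> D4/A4 P5 similar
  -> R4 @ bar 1 tick 0 v(0, 2): B3/A4 m7 untreated
  -> R3 @ bar 2 tick 0 v(2, 3): F5 above A4
  -> R4 @ bar 2 tick 0 v(0, 1): D4/G4 P4 untreated
  -> R3 @ bar 2 tick 1 v(2, 3): F5 above A4
  -> R3 @ bar 2 tick 2 v(2, 3): F5 above A4
  -> R3 @ bar 2 tick 3 v(2, 3): F5 above A4
  -> R1 @ bar 3 tick 0 v(0, 3): D4/A4 P5 -> C4/G4 P5 similar
  -> R3 @ bar 3 tick 0 v(1, 2): D5 above B4
  -> R3 @ bar 3 tick 0 v(2, 3): B4 above G4
  -> R4 @ bar 3 tick 0 v(0, 1): C4/D5 M2 untreated
  -> R4 @ bar 3 tick 0 v(0, 2): C4/B4 M7 untreated
  -> R7 @ bar 3 tick 0 v(2,): F5->B4 leap 6st
  -> R3 @ bar 3 tick 1 v(1, 2): D5 above B4
  -> R3 @ bar 3 tick 1 v(2, 3): B4 above G4
  -> R3 @ bar 3 tick 2 v(1, 2): D5 above B4
  -> R3 @ bar 3 tick 2 v(2, 3): B4 above G4
  -> R3 @ bar 3 tick 3 v(1, 2): D5 above B4
  -> R3 @ bar 3 tick 3 v(2, 3): B4 above G4
  -> R2 @ bar 4 tick 0 v(0, 1): C4/D5 M2 -> E4/E5 P8 similar
  -> R2 @ bar 4 tick 0 v(0, 2): C4/B4 M7 -> E4/B5 P5 similar
  -> R2 @ bar 4 tick 0 v(1, 2): D5/B4 m3 -> E5/B5 P5 similar
  -> R3 @ bar 4 tick 0 v(2, 3): B5 above G5
  -> R3 @ bar 4 tick 1 v(2, 3): B5 above G5
  -> R3 @ bar 4 tick 2 v(2, 3): B5 above G5
  -> R3 @ bar 4 tick 3 v(2, 3): B5 above G5
  -> R1 @ bar 5 tick 0 v(1, 2): E5/B5 P5 -> D4/A4 P5 similar
  -> R2 @ bar 5 tick 0 v(0, 3): E4/G5 m3 -> F3/F4 P8 similar
  -> R3 @ bar 5 tick 0 v(2, 3): A4 above F4
  -> R7 @ bar 5 tick 0 v(0,): E4->F3 leap 11st
  -> R7 @ bar 5 tick 0 v(1,): E5->D4 leap 14st
  -> R7 @ bar 5 tick 0 v(2,): B5->A4 leap 14st
  -> R7 @ bar 5 tick 0 v(3,): G5->F4 leap 14st
  -> R8 @ bar 5 tick 0 v(0, 3): penult P8 not 3rd/6th
  -> R3 @ bar 5 tick 1 v(2, 3): A4 above F4
  -> R3 @ bar 5 tick 2 v(2, 3): A4 above F4
  -> R3 @ bar 5 tick 3 v(2, 3): A4 above F4
  -> R1 @ bar 6 tick 0 v(1, 2): D4/A4 P5 -> G4/D5 P5 similar
  -> R2 @ bar 6 tick 0 v(0, 1): F3/D4 M6 -> G3/G4 P8 similar
  -> R2 @ bar 6 tick 0 v(0, 2): F3/A4 M3 -> G3/D5 P5 similar
  -> R3 @ bar 6 tick 0 v(2, 3): D5 above B4
  -> R7 @ bar 6 tick 0 v(3,): F4->B4 leap 6st
  -> R3 @ bar 6 tick 1 v(2, 3): D5 above B4
  -> R3 @ bar 6 tick 2 v(2, 3): D5 above B4
  -> R3 @ bar 6 tick 3 v(2, 3): D5 above B4
  -> R6 @ bar 6 tick 3 v(0, 3): closes on M3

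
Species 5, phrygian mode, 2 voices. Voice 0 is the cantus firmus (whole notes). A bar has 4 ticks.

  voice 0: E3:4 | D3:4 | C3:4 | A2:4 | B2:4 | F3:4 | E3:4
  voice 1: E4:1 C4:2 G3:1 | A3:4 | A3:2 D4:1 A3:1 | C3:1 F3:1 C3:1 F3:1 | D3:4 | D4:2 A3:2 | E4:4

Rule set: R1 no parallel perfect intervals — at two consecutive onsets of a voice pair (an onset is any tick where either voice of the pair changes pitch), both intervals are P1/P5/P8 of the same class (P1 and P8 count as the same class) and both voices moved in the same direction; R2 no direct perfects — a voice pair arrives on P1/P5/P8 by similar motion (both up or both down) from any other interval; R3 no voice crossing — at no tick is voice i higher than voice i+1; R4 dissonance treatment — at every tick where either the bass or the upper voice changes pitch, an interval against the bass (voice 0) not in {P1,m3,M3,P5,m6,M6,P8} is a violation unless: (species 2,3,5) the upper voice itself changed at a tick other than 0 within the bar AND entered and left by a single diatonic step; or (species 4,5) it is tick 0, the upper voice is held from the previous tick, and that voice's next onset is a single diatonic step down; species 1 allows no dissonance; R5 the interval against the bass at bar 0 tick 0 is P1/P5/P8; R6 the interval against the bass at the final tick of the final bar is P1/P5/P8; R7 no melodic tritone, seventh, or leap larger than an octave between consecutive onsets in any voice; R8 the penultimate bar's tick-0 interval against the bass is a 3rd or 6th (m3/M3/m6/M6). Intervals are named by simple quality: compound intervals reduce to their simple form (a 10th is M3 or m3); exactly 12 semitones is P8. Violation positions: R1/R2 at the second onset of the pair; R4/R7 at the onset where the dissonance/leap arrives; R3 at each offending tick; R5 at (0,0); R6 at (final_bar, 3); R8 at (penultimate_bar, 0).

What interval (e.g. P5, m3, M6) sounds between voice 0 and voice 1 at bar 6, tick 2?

voice 0=E3 voice 1=E4 -> P8

P8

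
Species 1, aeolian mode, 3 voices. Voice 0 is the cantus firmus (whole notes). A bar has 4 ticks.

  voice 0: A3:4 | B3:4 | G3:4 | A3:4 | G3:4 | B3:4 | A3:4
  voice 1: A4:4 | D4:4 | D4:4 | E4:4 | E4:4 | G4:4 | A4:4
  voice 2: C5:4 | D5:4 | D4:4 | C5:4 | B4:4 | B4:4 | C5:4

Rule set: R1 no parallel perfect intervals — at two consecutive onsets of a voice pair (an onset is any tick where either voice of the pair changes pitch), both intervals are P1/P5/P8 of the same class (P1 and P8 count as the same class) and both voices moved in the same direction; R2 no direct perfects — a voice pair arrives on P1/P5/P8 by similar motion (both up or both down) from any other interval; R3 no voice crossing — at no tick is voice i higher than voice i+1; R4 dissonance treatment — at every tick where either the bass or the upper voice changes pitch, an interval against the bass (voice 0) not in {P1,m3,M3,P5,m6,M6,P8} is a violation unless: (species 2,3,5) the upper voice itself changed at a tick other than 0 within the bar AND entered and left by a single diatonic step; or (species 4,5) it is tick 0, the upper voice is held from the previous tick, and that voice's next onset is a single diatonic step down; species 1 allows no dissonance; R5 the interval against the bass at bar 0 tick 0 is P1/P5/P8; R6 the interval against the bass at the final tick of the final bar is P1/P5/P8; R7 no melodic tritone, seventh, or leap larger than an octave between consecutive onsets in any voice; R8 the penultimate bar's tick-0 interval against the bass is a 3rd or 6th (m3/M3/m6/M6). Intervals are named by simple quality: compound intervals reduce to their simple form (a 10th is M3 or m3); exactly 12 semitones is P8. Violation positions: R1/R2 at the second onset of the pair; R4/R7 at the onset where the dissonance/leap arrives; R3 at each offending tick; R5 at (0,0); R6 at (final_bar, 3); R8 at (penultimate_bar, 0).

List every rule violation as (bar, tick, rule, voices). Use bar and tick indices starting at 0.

bar 0: v0=A3 v1=A4 v2=C5 downbeat m3
bar 1: v0=B3 v1=D4 v2=D5 downbeat m3
bar 2: v0=G3 v1=D4 v2=D4 downbeat P5
bar 3: v0=A3 v1=E4 v2=C5 downbeat m3
bar 4: v0=G3 v1=E4 v2=B4 downbeat M3
bar 5: v0=B3 v1=G4 v2=B4 downbeat P8
bar 6: v0=A3 v1=A4 v2=C5 downbeat m3
  -> R5 @ bar 0 tick 0 v(0, 2): opens on m3
  -> R2 @ bar 2 tick 0 v(0, 2): B3/D5 m3 -> G3/D4 P5 similar
  -> R1 @ bar 3 tick 0 v(0, 1): G3/D4 P5 -> A3/E4 P5 similar
  -> R7 @ bar 3 tick 0 v(2,): D4->C5 leap 10st
  -> R8 @ bar 5 tick 0 v(0, 2): penult P8 not 3rd/6th
  -> R6 @ bar 6 tick 3 v(0, 2): closes on m3

(0, 0, R5, (0, 2))
(2, 0, R2, (0, 2))
(3, 0, R1, (0, 1))
(3, 0, R7, (2,))
(5, 0, R8, (0, 2))
(6, 3, R6, (0, 2))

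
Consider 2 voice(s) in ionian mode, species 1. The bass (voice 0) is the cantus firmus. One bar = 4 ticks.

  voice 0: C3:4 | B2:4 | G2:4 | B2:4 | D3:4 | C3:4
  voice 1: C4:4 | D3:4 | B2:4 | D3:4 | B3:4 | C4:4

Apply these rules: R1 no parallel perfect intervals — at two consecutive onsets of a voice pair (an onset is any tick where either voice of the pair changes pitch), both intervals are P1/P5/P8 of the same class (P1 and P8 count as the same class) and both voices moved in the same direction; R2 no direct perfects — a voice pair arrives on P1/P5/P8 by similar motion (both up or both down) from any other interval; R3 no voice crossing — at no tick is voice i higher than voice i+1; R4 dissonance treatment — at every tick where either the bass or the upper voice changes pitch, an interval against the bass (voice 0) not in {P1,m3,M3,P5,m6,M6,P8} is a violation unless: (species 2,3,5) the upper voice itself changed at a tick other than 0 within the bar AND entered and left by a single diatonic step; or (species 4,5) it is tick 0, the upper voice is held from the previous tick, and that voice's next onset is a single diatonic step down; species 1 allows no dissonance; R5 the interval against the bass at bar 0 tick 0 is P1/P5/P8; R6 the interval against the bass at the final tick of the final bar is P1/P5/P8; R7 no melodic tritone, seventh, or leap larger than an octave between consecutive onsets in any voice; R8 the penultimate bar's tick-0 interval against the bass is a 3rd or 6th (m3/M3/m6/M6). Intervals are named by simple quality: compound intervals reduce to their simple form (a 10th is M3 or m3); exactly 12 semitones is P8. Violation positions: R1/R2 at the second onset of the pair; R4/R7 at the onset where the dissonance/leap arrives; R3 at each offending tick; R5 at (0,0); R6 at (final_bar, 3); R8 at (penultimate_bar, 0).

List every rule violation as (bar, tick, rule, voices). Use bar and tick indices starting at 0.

bar 0: v0=C3 v1=C4 downbeat P8
bar 1: v0=B2 v1=D3 downbeat m3
bar 2: v0=G2 v1=B2 downbeat M3
bar 3: v0=B2 v1=D3 downbeat m3
bar 4: v0=D3 v1=B3 downbeat M6
bar 5: v0=C3 v1=C4 downbeat P8
  -> R7 @ bar 1 tick 0 v(1,): C4->D3 leap 10st

(1, 0, R7, (1,))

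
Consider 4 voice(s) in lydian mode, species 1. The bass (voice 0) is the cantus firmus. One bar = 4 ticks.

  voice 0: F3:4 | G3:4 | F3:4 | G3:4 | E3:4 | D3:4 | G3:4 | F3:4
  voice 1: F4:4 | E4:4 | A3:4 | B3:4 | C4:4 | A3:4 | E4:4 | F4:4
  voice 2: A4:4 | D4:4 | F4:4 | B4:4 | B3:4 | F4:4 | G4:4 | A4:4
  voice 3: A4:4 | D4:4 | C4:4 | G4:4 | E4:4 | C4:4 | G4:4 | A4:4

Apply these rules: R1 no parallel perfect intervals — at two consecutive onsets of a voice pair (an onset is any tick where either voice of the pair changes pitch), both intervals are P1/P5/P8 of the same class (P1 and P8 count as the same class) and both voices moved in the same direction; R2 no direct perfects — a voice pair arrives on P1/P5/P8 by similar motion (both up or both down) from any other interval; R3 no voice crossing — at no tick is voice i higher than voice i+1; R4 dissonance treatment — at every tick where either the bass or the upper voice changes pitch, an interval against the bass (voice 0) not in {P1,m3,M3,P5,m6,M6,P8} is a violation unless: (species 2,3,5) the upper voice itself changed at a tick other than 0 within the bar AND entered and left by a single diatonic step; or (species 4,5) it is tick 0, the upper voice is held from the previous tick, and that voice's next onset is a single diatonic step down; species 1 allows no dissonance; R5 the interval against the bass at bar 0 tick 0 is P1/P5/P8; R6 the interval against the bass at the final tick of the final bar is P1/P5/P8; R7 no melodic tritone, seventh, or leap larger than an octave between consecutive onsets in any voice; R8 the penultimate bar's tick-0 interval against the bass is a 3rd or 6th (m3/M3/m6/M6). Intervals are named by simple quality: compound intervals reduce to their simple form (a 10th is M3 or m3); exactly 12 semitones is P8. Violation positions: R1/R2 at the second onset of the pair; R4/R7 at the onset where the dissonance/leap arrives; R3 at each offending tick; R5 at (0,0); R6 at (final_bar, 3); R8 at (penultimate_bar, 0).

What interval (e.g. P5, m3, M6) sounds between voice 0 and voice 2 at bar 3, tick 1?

M3

voice 0=G3 voice 2=B4 -> M3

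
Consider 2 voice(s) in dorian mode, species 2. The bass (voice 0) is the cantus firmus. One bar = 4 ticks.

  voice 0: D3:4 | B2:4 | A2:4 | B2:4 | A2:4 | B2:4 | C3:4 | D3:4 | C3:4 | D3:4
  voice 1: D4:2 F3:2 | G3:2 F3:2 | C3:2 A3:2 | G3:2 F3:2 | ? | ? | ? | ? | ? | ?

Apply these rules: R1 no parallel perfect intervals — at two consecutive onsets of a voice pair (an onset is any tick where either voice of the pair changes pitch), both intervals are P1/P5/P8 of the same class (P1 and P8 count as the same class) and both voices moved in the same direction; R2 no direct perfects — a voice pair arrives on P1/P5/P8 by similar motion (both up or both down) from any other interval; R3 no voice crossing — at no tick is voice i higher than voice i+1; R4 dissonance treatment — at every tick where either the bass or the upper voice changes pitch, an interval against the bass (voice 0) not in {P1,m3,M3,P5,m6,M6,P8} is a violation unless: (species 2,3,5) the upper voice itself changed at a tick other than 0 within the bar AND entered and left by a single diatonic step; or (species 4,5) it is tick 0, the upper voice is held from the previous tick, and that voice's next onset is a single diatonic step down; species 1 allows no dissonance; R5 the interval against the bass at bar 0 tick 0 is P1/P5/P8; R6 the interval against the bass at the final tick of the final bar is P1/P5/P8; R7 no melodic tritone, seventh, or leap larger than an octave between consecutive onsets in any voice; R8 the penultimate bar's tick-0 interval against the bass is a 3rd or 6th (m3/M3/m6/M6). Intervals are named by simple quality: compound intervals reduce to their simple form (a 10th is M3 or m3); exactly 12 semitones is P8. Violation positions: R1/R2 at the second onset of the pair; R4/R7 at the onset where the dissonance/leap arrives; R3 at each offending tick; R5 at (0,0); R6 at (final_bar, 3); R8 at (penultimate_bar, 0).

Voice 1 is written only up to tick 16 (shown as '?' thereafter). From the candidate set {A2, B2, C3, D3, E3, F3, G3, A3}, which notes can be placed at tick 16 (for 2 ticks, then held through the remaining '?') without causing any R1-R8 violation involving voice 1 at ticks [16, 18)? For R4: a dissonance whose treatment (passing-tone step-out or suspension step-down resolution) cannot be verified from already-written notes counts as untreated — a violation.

A2: violates R2
B2: violates R4,R7
C3: legal
D3: violates R4
E3: violates R2
F3: legal
G3: violates R4
A3: legal

{A3, C3, F3}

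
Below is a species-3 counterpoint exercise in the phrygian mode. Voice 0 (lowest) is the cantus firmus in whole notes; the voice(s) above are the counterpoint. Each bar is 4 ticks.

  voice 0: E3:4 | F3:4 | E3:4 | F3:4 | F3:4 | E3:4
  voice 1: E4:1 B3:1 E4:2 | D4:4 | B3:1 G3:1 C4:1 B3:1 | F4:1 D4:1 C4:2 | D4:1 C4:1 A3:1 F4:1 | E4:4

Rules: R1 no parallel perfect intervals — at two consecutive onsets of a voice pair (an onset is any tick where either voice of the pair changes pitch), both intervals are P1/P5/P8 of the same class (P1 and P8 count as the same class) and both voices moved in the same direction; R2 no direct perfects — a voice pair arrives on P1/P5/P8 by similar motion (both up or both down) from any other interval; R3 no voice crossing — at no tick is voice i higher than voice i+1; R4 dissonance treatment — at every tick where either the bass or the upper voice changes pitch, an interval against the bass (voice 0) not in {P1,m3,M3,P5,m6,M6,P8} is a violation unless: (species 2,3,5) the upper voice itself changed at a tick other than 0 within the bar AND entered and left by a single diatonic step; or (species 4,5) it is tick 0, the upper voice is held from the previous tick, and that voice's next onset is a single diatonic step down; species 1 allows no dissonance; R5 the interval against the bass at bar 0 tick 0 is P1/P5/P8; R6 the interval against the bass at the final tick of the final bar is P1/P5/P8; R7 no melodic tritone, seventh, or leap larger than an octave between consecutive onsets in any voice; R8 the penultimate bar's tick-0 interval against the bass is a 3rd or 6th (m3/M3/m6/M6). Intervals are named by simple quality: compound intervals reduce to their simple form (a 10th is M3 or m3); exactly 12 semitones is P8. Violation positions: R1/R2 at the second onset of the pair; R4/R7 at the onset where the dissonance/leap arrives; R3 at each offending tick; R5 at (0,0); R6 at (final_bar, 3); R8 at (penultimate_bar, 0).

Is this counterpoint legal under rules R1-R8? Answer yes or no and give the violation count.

No (4 violations)

bar 0: v0=E3 v1=E4 (P8)
bar 1: v0=F3 v1=D4 (M6)
bar 2: v0=E3 v1=B3 (P5)
bar 3: v0=F3 v1=F4 (P8)
bar 4: v0=F3 v1=D4 (M6)
bar 5: v0=E3 v1=E4 (P8)
  R2 @ bar2.0: F3/D4 M6 -> E3/B3 P5 similar
  R2 @ bar3.0: E3/B3 P5 -> F3/F4 P8 similar
  R7 @ bar3.0: B3->F4 leap 6st
  R1 @ bar5.0: F3/F4 P8 -> E3/E4 P8 similar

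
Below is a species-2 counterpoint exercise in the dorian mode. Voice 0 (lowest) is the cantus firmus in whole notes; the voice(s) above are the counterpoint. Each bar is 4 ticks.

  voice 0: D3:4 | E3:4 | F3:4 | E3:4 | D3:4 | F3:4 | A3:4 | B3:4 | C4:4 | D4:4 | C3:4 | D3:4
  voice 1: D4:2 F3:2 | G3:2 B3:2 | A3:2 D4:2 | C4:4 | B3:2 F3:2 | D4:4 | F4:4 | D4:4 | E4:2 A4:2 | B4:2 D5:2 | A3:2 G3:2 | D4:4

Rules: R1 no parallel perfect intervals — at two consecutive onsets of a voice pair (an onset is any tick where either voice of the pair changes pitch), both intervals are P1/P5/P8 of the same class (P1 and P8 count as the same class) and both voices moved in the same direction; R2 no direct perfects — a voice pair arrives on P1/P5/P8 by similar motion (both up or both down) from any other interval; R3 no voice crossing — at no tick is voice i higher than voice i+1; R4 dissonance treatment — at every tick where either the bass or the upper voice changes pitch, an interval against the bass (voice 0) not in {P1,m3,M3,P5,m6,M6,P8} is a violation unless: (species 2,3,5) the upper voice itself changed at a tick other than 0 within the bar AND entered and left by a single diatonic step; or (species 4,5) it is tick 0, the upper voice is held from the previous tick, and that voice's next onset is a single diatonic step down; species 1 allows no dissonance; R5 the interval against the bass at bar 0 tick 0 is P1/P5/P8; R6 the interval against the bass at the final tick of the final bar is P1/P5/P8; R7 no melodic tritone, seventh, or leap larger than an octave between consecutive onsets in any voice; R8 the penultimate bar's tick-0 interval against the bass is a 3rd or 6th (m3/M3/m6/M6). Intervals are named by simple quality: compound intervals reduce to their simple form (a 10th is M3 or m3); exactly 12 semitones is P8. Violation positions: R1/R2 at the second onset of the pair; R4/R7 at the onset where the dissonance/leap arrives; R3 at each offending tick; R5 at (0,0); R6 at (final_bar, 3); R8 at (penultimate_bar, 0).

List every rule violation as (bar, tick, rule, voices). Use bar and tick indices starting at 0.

bar 0: v0=D3 v1=D4 downbeat P8
bar 1: v0=E3 v1=G3 downbeat m3
bar 2: v0=F3 v1=A3 downbeat M3
bar 3: v0=E3 v1=C4 downbeat m6
bar 4: v0=D3 v1=B3 downbeat M6
bar 5: v0=F3 v1=D4 downbeat M6
bar 6: v0=A3 v1=F4 downbeat m6
bar 7: v0=B3 v1=D4 downbeat m3
bar 8: v0=C4 v1=E4 downbeat M3
bar 9: v0=D4 v1=B4 downbeat M6
bar 10: v0=C3 v1=A3 downbeat M6
bar 11: v0=D3 v1=D4 downbeat P8
  -> R7 @ bar 4 tick 2 v(1,): B3->F3 leap 6st
  -> R7 @ bar 10 tick 0 v(0,): D4->C3 leap 14st
  -> R7 @ bar 10 tick 0 v(1,): D5->A3 leap 17st
  -> R2 @ bar 11 tick 0 v(0, 1): C3/G3 P5 -> D3/D4 P8 similar

(4, 2, R7, (1,))
(10, 0, R7, (0,))
(10, 0, R7, (1,))
(11, 0, R2, (0, 1))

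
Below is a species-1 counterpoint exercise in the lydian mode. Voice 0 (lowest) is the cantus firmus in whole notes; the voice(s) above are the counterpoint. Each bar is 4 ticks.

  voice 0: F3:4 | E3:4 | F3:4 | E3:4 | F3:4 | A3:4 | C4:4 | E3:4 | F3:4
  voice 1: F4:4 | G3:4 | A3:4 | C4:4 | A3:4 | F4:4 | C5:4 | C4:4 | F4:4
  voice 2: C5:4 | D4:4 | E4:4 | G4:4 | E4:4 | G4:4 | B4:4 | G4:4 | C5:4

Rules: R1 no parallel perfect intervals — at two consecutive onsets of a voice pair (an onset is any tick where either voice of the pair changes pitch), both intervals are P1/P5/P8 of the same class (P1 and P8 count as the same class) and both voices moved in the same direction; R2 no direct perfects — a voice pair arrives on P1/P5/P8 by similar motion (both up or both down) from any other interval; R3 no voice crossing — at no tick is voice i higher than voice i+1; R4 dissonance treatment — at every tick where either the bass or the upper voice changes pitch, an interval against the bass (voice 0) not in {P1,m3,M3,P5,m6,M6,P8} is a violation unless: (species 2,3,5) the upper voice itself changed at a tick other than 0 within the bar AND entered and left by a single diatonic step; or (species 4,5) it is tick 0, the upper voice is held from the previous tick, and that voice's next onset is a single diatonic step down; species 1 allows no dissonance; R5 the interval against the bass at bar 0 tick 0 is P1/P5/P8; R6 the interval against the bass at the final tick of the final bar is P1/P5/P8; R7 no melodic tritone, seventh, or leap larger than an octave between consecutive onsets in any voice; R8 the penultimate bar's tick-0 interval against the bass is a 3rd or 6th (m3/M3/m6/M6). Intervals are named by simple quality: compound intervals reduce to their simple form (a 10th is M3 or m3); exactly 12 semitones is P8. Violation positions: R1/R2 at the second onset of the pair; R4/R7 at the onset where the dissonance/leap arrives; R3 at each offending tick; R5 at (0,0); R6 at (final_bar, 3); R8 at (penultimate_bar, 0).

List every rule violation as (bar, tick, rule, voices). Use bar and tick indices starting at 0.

(1, 0, R1, (1, 2))
(1, 0, R4, (0, 2))
(1, 0, R7, (1,))
(1, 0, R7, (2,))
(2, 0, R1, (1, 2))
(2, 0, R4, (0, 2))
(3, 0, R1, (1, 2))
(4, 0, R1, (1, 2))
(4, 0, R4, (0, 2))
(5, 0, R4, (0, 2))
(6, 0, R2, (0, 1))
(6, 0, R3, (1, 2))
(6, 0, R4, (0, 2))
(6, 1, R3, (1, 2))
(6, 2, R3, (1, 2))
(6, 3, R3, (1, 2))
(7, 0, R2, (1, 2))
(8, 0, R1, (1, 2))
(8, 0, R2, (0, 1))
(8, 0, R2, (0, 2))

bar 0: v0=F3 v1=F4 v2=C5 downbeat P5
bar 1: v0=E3 v1=G3 v2=D4 downbeat m7
bar 2: v0=F3 v1=A3 v2=E4 downbeat M7
bar 3: v0=E3 v1=C4 v2=G4 downbeat m3
bar 4: v0=F3 v1=A3 v2=E4 downbeat M7
bar 5: v0=A3 v1=F4 v2=G4 downbeat m7
bar 6: v0=C4 v1=C5 v2=B4 downbeat M7
bar 7: v0=E3 v1=C4 v2=G4 downbeat m3
bar 8: v0=F3 v1=F4 v2=C5 downbeat P5
  -> R1 @ bar 1 tick 0 v(1, 2): F4/C5 P5 -> G3/D4 P5 similar
  -> R4 @ bar 1 tick 0 v(0, 2): E3/D4 m7 untreated
  -> R7 @ bar 1 tick 0 v(1,): F4->G3 leap 10st
  -> R7 @ bar 1 tick 0 v(2,): C5->D4 leap 10st
  -> R1 @ bar 2 tick 0 v(1, 2): G3/D4 P5 -> A3/E4 P5 similar
  -> R4 @ bar 2 tick 0 v(0, 2): F3/E4 M7 untreated
  -> R1 @ bar 3 tick 0 v(1, 2): A3/E4 P5 -> C4/G4 P5 similar
  -> R1 @ bar 4 tick 0 v(1, 2): C4/G4 P5 -> A3/E4 P5 similar
  -> R4 @ bar 4 tick 0 v(0, 2): F3/E4 M7 untreated
  -> R4 @ bar 5 tick 0 v(0, 2): A3/G4 m7 untreated
  -> R2 @ bar 6 tick 0 v(0, 1): A3/F4 m6 -> C4/C5 P8 similar
  -> R3 @ bar 6 tick 0 v(1, 2): C5 above B4
  -> R4 @ bar 6 tick 0 v(0, 2): C4/B4 M7 untreated
  -> R3 @ bar 6 tick 1 v(1, 2): C5 above B4
  -> R3 @ bar 6 tick 2 v(1, 2): C5 above B4
  -> R3 @ bar 6 tick 3 v(1, 2): C5 above B4
  -> R2 @ bar 7 tick 0 v(1, 2): C5/B4 m2 -> C4/G4 P5 similar
  -> R1 @ bar 8 tick 0 v(1, 2): C4/G4 P5 -> F4/C5 P5 similar
  -> R2 @ bar 8 tick 0 v(0, 1): E3/C4 m6 -> F3/F4 P8 similar
  -> R2 @ bar 8 tick 0 v(0, 2): E3/G4 m3 -> F3/C5 P5 similar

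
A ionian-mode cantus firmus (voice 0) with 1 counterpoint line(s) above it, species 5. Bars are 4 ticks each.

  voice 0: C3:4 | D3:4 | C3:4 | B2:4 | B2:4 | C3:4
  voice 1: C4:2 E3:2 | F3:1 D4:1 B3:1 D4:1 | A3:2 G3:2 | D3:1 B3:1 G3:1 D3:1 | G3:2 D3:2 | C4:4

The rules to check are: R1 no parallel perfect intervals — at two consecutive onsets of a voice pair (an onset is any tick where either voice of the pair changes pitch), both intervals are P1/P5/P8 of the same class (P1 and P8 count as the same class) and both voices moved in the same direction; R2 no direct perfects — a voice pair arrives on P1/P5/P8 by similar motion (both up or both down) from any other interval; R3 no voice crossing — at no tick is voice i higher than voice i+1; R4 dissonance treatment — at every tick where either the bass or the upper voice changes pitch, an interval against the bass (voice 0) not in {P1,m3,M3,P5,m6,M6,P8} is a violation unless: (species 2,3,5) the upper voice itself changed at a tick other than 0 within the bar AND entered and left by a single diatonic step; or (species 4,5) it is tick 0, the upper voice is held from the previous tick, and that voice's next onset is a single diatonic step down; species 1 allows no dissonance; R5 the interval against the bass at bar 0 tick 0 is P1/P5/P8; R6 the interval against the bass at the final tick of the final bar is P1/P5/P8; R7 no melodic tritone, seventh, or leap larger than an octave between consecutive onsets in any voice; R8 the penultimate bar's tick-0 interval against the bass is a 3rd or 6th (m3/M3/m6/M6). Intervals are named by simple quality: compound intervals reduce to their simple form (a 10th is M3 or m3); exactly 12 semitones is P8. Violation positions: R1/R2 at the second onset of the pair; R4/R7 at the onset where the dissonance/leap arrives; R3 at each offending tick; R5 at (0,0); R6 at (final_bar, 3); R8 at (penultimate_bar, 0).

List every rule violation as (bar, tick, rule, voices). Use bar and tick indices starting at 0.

(5, 0, R2, (0, 1))
(5, 0, R7, (1,))

bar 0: v0=C3 v1=C4 downbeat P8
bar 1: v0=D3 v1=F3 downbeat m3
bar 2: v0=C3 v1=A3 downbeat M6
bar 3: v0=B2 v1=D3 downbeat m3
bar 4: v0=B2 v1=G3 downbeat m6
bar 5: v0=C3 v1=C4 downbeat P8
  -> R2 @ bar 5 tick 0 v(0, 1): B2/D3 m3 -> C3/C4 P8 similar
  -> R7 @ bar 5 tick 0 v(1,): D3->C4 leap 10st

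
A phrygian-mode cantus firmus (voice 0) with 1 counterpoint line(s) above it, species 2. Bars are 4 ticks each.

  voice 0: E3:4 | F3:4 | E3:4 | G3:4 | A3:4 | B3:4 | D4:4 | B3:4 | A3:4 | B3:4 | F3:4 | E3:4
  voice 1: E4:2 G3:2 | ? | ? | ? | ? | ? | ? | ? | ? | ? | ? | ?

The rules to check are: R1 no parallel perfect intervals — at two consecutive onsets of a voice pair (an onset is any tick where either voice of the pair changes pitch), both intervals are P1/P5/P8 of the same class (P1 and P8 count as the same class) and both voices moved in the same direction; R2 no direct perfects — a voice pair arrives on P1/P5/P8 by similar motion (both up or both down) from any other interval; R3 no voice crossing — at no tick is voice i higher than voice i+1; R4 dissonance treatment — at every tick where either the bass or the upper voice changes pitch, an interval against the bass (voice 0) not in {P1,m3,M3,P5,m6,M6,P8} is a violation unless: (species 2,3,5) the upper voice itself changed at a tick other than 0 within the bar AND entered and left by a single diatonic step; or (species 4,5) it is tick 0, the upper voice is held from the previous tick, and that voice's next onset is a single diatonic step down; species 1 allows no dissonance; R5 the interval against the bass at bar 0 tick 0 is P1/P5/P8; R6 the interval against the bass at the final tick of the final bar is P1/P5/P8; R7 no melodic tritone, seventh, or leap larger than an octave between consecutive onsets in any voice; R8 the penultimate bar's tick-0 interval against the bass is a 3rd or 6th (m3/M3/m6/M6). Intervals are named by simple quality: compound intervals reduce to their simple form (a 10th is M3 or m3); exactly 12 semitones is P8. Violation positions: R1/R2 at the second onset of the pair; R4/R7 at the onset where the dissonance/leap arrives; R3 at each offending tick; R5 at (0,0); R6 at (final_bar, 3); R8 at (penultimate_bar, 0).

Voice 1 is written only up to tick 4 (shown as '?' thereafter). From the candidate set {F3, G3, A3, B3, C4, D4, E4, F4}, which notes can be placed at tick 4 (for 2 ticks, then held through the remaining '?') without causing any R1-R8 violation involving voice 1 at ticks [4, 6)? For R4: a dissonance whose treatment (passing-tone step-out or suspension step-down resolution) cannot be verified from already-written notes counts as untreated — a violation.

F3: legal
G3: violates R4
A3: legal
B3: violates R4
C4: violates R2
D4: legal
E4: violates R4
F4: violates R2,R7

{A3, D4, F3}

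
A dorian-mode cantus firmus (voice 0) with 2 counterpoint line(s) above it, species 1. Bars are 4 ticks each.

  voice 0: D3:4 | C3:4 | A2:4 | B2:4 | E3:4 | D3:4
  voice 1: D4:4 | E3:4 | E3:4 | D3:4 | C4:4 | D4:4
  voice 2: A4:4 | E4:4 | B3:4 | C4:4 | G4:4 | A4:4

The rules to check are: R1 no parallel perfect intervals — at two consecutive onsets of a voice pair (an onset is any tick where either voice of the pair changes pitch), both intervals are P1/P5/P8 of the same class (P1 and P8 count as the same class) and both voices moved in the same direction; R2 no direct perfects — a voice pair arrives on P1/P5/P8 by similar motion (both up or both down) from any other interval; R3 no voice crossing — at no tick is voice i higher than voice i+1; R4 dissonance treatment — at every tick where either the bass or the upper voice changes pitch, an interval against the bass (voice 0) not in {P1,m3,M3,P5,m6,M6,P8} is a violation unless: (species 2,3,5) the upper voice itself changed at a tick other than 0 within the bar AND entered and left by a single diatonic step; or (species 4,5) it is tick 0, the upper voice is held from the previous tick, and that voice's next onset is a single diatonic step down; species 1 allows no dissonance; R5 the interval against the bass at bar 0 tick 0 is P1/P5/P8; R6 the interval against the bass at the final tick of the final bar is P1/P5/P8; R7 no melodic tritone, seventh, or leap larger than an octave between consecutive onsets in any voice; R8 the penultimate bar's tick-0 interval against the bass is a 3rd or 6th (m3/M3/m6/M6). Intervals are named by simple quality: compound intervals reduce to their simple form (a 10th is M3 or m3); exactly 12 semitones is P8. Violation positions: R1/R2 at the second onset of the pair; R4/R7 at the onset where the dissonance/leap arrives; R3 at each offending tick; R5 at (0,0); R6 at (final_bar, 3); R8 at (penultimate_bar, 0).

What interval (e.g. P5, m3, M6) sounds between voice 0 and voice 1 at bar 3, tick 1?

m3

voice 0=B2 voice 1=D3 -> m3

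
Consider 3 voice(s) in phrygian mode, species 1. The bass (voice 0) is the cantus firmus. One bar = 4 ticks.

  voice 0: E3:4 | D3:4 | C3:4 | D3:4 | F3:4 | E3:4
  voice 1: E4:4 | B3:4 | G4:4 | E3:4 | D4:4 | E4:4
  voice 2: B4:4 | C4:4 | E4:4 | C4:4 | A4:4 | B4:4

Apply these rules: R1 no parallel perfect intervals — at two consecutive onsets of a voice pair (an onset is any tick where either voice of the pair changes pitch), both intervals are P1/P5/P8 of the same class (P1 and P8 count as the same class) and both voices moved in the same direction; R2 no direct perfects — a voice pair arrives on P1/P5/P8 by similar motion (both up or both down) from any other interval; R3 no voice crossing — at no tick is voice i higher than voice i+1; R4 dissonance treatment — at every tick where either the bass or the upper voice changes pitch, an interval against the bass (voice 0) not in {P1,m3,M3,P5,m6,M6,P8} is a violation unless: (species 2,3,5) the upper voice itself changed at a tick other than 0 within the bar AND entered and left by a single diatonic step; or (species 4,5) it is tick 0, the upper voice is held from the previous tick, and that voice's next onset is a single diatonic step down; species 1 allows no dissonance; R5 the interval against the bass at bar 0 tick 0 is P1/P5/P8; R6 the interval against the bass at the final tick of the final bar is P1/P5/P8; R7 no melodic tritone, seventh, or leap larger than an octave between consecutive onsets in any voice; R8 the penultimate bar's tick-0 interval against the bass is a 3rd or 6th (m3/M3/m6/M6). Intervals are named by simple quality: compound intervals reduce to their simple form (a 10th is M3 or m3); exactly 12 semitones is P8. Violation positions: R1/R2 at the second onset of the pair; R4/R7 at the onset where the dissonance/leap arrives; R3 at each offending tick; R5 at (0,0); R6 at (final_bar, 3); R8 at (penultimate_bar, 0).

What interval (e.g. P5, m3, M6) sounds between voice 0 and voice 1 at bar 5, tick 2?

P8

voice 0=E3 voice 1=E4 -> P8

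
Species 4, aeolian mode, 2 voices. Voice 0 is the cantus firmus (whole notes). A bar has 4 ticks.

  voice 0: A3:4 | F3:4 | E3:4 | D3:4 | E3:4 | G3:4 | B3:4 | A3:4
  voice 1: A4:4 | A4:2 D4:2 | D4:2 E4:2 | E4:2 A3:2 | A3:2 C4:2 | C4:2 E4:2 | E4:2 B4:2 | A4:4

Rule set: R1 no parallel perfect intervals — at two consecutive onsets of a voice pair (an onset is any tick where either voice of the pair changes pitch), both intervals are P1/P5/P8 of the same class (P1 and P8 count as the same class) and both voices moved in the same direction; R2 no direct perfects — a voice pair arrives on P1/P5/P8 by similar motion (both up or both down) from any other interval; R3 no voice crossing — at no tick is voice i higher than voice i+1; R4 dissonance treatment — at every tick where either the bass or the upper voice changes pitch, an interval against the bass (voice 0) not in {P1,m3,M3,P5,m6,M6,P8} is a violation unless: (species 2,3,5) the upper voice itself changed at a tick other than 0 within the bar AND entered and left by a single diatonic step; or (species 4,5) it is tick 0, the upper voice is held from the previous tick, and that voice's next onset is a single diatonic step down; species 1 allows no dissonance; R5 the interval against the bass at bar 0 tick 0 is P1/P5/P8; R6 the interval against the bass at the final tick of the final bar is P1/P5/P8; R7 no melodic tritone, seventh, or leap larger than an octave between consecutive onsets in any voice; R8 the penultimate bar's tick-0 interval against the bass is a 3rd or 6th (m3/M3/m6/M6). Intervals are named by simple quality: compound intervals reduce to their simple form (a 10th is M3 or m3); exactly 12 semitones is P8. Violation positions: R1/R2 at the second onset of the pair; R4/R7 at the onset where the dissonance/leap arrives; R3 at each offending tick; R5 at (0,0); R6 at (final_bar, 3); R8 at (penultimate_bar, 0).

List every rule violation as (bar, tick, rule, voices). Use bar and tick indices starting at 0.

(2, 0, R4, (0, 1))
(3, 0, R4, (0, 1))
(4, 0, R4, (0, 1))
(5, 0, R4, (0, 1))
(6, 0, R4, (0, 1))
(6, 0, R8, (0, 1))
(7, 0, R1, (0, 1))

bar 0: v0=A3 v1=A4 downbeat P8
bar 1: v0=F3 v1=A4 downbeat M3
bar 2: v0=E3 v1=D4 downbeat m7
bar 3: v0=D3 v1=E4 downbeat M2
bar 4: v0=E3 v1=A3 downbeat P4
bar 5: v0=G3 v1=C4 downbeat P4
bar 6: v0=B3 v1=E4 downbeat P4
bar 7: v0=A3 v1=A4 downbeat P8
  -> R4 @ bar 2 tick 0 v(0, 1): E3/D4 m7 untreated
  -> R4 @ bar 3 tick 0 v(0, 1): D3/E4 M2 untreated
  -> R4 @ bar 4 tick 0 v(0, 1): E3/A3 P4 untreated
  -> R4 @ bar 5 tick 0 v(0, 1): G3/C4 P4 untreated
  -> R4 @ bar 6 tick 0 v(0, 1): B3/E4 P4 untreated
  -> R8 @ bar 6 tick 0 v(0, 1): penult P4 not 3rd/6th
  -> R1 @ bar 7 tick 0 v(0, 1): B3/B4 P8 -> A3/A4 P8 similar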